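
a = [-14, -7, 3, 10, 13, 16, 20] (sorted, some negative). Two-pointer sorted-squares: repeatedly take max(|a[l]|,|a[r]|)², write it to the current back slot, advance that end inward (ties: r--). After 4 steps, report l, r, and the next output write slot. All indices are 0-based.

[0,6] |-14|<=|20| out[6]=400 → r--
[0,5] |-14|<=|16| out[5]=256 → r--
[0,4] |-14|>|13| out[4]=196 → l++
[1,4] |-7|<=|13| out[3]=169 → r--

l=1, r=3, next write slot=2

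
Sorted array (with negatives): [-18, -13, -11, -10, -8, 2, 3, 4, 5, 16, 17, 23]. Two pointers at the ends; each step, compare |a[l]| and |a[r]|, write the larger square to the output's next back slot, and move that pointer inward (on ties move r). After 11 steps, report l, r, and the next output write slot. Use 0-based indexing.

l=5, r=5, next write slot=0

[0,11] |-18|<=|23| out[11]=529 → r--
[0,10] |-18|>|17| out[10]=324 → l++
[1,10] |-13|<=|17| out[9]=289 → r--
[1,9] |-13|<=|16| out[8]=256 → r--
[1,8] |-13|>|5| out[7]=169 → l++
[2,8] |-11|>|5| out[6]=121 → l++
[3,8] |-10|>|5| out[5]=100 → l++
[4,8] |-8|>|5| out[4]=64 → l++
[5,8] |2|<=|5| out[3]=25 → r--
[5,7] |2|<=|4| out[2]=16 → r--
[5,6] |2|<=|3| out[1]=9 → r--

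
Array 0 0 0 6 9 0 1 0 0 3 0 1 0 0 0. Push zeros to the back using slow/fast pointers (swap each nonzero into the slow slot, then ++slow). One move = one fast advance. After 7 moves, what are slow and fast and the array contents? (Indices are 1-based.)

slow=4, fast=8, a=[6, 9, 1, 0, 0, 0, 0, 0, 0, 3, 0, 1, 0, 0, 0]

(s=1,f=1) a[fast]=0 → fast++
(s=1,f=2) a[fast]=0 → fast++
(s=1,f=3) a[fast]=0 → fast++
(s=1,f=4) a[fast]=6≠0 swap→a[1]=6 → slow++,fast++
(s=2,f=5) a[fast]=9≠0 swap→a[2]=9 → slow++,fast++
(s=3,f=6) a[fast]=0 → fast++
(s=3,f=7) a[fast]=1≠0 swap→a[3]=1 → slow++,fast++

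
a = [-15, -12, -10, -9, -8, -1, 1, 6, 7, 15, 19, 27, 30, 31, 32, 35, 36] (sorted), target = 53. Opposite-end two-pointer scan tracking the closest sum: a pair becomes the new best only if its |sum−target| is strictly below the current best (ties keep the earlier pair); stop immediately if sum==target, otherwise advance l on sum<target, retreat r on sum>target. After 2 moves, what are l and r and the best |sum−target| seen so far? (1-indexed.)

l=1 r=17: -15+36=21 d=32 *, l++
l=2 r=17: -12+36=24 d=29 *, l++

l=3, r=17, best |Δ|=29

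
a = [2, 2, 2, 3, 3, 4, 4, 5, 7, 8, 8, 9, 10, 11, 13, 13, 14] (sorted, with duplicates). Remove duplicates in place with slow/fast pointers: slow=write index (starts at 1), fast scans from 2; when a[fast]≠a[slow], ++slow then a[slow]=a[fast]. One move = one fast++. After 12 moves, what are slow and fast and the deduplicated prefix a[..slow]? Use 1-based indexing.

slow=8, fast=14, prefix=[2, 3, 4, 5, 7, 8, 9, 10]

(s=1,f=2) a[fast]=2=a[slow] dup → fast++
(s=1,f=3) a[fast]=2=a[slow] dup → fast++
(s=1,f=4) a[fast]=3≠a[slow]=2 write a[2]=3 → slow++,fast++
(s=2,f=5) a[fast]=3=a[slow] dup → fast++
(s=2,f=6) a[fast]=4≠a[slow]=3 write a[3]=4 → slow++,fast++
(s=3,f=7) a[fast]=4=a[slow] dup → fast++
(s=3,f=8) a[fast]=5≠a[slow]=4 write a[4]=5 → slow++,fast++
(s=4,f=9) a[fast]=7≠a[slow]=5 write a[5]=7 → slow++,fast++
(s=5,f=10) a[fast]=8≠a[slow]=7 write a[6]=8 → slow++,fast++
(s=6,f=11) a[fast]=8=a[slow] dup → fast++
(s=6,f=12) a[fast]=9≠a[slow]=8 write a[7]=9 → slow++,fast++
(s=7,f=13) a[fast]=10≠a[slow]=9 write a[8]=10 → slow++,fast++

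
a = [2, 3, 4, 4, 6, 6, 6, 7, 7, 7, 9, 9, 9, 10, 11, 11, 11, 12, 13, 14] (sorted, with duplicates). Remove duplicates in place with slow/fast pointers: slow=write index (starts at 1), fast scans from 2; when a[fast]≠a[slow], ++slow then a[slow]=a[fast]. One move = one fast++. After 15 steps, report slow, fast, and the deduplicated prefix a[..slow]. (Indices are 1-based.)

(s=1,f=2) a[fast]=3≠a[slow]=2 write a[2]=3 → slow++,fast++
(s=2,f=3) a[fast]=4≠a[slow]=3 write a[3]=4 → slow++,fast++
(s=3,f=4) a[fast]=4=a[slow] dup → fast++
(s=3,f=5) a[fast]=6≠a[slow]=4 write a[4]=6 → slow++,fast++
(s=4,f=6) a[fast]=6=a[slow] dup → fast++
(s=4,f=7) a[fast]=6=a[slow] dup → fast++
(s=4,f=8) a[fast]=7≠a[slow]=6 write a[5]=7 → slow++,fast++
(s=5,f=9) a[fast]=7=a[slow] dup → fast++
(s=5,f=10) a[fast]=7=a[slow] dup → fast++
(s=5,f=11) a[fast]=9≠a[slow]=7 write a[6]=9 → slow++,fast++
(s=6,f=12) a[fast]=9=a[slow] dup → fast++
(s=6,f=13) a[fast]=9=a[slow] dup → fast++
(s=6,f=14) a[fast]=10≠a[slow]=9 write a[7]=10 → slow++,fast++
(s=7,f=15) a[fast]=11≠a[slow]=10 write a[8]=11 → slow++,fast++
(s=8,f=16) a[fast]=11=a[slow] dup → fast++

slow=8, fast=17, prefix=[2, 3, 4, 6, 7, 9, 10, 11]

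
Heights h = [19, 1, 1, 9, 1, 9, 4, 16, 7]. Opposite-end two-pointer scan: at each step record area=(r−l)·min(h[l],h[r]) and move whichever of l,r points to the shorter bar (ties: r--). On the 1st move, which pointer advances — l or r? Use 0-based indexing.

[0,8] min(19,7)*8=56 best=56 * → r--

r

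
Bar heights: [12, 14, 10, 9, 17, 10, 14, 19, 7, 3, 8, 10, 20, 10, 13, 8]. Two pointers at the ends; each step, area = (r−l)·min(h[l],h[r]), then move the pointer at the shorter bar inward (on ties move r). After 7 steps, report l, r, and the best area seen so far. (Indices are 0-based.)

l=4, r=12, best area=169

[0,15] min(12,8)*15=120 best=120 * → r--
[0,14] min(12,13)*14=168 best=168 * → l++
[1,14] min(14,13)*13=169 best=169 * → r--
[1,13] min(14,10)*12=120 best=169 → r--
[1,12] min(14,20)*11=154 best=169 → l++
[2,12] min(10,20)*10=100 best=169 → l++
[3,12] min(9,20)*9=81 best=169 → l++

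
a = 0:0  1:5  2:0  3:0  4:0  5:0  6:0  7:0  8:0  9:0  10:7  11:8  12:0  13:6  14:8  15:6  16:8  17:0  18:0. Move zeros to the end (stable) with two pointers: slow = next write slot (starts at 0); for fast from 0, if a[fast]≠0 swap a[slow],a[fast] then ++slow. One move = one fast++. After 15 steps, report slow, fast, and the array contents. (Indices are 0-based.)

(s=0,f=0) a[fast]=0 → fast++
(s=0,f=1) a[fast]=5≠0 swap→a[0]=5 → slow++,fast++
(s=1,f=2) a[fast]=0 → fast++
(s=1,f=3) a[fast]=0 → fast++
(s=1,f=4) a[fast]=0 → fast++
(s=1,f=5) a[fast]=0 → fast++
(s=1,f=6) a[fast]=0 → fast++
(s=1,f=7) a[fast]=0 → fast++
(s=1,f=8) a[fast]=0 → fast++
(s=1,f=9) a[fast]=0 → fast++
(s=1,f=10) a[fast]=7≠0 swap→a[1]=7 → slow++,fast++
(s=2,f=11) a[fast]=8≠0 swap→a[2]=8 → slow++,fast++
(s=3,f=12) a[fast]=0 → fast++
(s=3,f=13) a[fast]=6≠0 swap→a[3]=6 → slow++,fast++
(s=4,f=14) a[fast]=8≠0 swap→a[4]=8 → slow++,fast++

slow=5, fast=15, a=[5, 7, 8, 6, 8, 0, 0, 0, 0, 0, 0, 0, 0, 0, 0, 6, 8, 0, 0]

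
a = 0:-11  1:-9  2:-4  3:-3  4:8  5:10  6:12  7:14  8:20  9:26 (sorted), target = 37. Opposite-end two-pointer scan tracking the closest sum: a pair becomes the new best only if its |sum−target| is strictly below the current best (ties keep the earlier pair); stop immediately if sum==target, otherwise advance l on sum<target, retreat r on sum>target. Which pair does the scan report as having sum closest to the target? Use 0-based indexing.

pair (10, 26) with sum 36 (|Δ|=1)

l=0 r=9: -11+26=15 d=22 *, l++
l=1 r=9: -9+26=17 d=20 *, l++
l=2 r=9: -4+26=22 d=15 *, l++
l=3 r=9: -3+26=23 d=14 *, l++
l=4 r=9: 8+26=34 d=3 *, l++
l=5 r=9: 10+26=36 d=1 *, l++
l=6 r=9: 12+26=38 d=1, r--
l=6 r=8: 12+20=32 d=5, l++
l=7 r=8: 14+20=34 d=3, l++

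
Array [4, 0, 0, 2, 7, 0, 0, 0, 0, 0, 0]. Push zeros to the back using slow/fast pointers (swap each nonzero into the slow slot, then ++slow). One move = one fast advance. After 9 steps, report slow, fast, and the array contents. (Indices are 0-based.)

(s=0,f=0) a[fast]=4≠0 swap→a[0]=4 → slow++,fast++
(s=1,f=1) a[fast]=0 → fast++
(s=1,f=2) a[fast]=0 → fast++
(s=1,f=3) a[fast]=2≠0 swap→a[1]=2 → slow++,fast++
(s=2,f=4) a[fast]=7≠0 swap→a[2]=7 → slow++,fast++
(s=3,f=5) a[fast]=0 → fast++
(s=3,f=6) a[fast]=0 → fast++
(s=3,f=7) a[fast]=0 → fast++
(s=3,f=8) a[fast]=0 → fast++

slow=3, fast=9, a=[4, 2, 7, 0, 0, 0, 0, 0, 0, 0, 0]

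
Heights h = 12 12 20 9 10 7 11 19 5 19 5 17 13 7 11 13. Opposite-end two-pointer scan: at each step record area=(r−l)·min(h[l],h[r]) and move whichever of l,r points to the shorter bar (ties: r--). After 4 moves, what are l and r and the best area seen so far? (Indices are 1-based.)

[1,16] min(12,13)*15=180 best=180 * → l++
[2,16] min(12,13)*14=168 best=180 → l++
[3,16] min(20,13)*13=169 best=180 → r--
[3,15] min(20,11)*12=132 best=180 → r--

l=3, r=14, best area=180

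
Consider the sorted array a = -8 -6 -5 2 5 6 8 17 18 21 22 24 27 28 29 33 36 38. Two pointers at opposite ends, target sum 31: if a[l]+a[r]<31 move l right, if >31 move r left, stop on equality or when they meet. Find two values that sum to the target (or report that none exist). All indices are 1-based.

(-5, 36)

[1,18] -8+38=30 <31 → l++
[2,18] -6+38=32 >31 → r--
[2,17] -6+36=30 <31 → l++
[3,17] -5+36=31 → found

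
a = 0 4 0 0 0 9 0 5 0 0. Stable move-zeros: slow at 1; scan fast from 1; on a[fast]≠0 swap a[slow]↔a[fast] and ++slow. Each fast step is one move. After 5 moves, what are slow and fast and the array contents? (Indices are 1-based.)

slow=2, fast=6, a=[4, 0, 0, 0, 0, 9, 0, 5, 0, 0]

(s=1,f=1) a[fast]=0 → fast++
(s=1,f=2) a[fast]=4≠0 swap→a[1]=4 → slow++,fast++
(s=2,f=3) a[fast]=0 → fast++
(s=2,f=4) a[fast]=0 → fast++
(s=2,f=5) a[fast]=0 → fast++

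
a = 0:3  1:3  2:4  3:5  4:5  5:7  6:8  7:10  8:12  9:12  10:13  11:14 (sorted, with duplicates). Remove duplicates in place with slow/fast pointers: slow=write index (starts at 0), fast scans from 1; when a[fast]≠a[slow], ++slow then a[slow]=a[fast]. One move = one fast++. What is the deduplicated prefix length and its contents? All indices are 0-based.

length 9; prefix = [3, 4, 5, 7, 8, 10, 12, 13, 14]

slow=0 fast=1: a[fast]=3=a[slow] dup, fast++
slow=0 fast=2: a[fast]=4≠a[slow]=3 write a[1]=4, slow++,fast++
slow=1 fast=3: a[fast]=5≠a[slow]=4 write a[2]=5, slow++,fast++
slow=2 fast=4: a[fast]=5=a[slow] dup, fast++
slow=2 fast=5: a[fast]=7≠a[slow]=5 write a[3]=7, slow++,fast++
slow=3 fast=6: a[fast]=8≠a[slow]=7 write a[4]=8, slow++,fast++
slow=4 fast=7: a[fast]=10≠a[slow]=8 write a[5]=10, slow++,fast++
slow=5 fast=8: a[fast]=12≠a[slow]=10 write a[6]=12, slow++,fast++
slow=6 fast=9: a[fast]=12=a[slow] dup, fast++
slow=6 fast=10: a[fast]=13≠a[slow]=12 write a[7]=13, slow++,fast++
slow=7 fast=11: a[fast]=14≠a[slow]=13 write a[8]=14, slow++,fast++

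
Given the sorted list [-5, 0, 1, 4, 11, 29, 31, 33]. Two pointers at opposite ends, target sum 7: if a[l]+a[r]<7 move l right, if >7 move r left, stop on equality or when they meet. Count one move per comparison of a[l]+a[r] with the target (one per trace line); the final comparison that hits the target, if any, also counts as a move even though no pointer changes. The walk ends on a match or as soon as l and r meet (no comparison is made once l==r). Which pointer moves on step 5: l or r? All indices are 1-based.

r

[1,8] -5+33=28 >7 → r--
[1,7] -5+31=26 >7 → r--
[1,6] -5+29=24 >7 → r--
[1,5] -5+11=6 <7 → l++
[2,5] 0+11=11 >7 → r--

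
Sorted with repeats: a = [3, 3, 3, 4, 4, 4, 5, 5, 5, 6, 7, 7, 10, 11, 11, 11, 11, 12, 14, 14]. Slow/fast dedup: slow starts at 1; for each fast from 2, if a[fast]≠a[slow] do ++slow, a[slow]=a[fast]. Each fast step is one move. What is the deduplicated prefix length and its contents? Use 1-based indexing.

slow=1 fast=2: a[fast]=3=a[slow] dup, fast++
slow=1 fast=3: a[fast]=3=a[slow] dup, fast++
slow=1 fast=4: a[fast]=4≠a[slow]=3 write a[2]=4, slow++,fast++
slow=2 fast=5: a[fast]=4=a[slow] dup, fast++
slow=2 fast=6: a[fast]=4=a[slow] dup, fast++
slow=2 fast=7: a[fast]=5≠a[slow]=4 write a[3]=5, slow++,fast++
slow=3 fast=8: a[fast]=5=a[slow] dup, fast++
slow=3 fast=9: a[fast]=5=a[slow] dup, fast++
slow=3 fast=10: a[fast]=6≠a[slow]=5 write a[4]=6, slow++,fast++
slow=4 fast=11: a[fast]=7≠a[slow]=6 write a[5]=7, slow++,fast++
slow=5 fast=12: a[fast]=7=a[slow] dup, fast++
slow=5 fast=13: a[fast]=10≠a[slow]=7 write a[6]=10, slow++,fast++
slow=6 fast=14: a[fast]=11≠a[slow]=10 write a[7]=11, slow++,fast++
slow=7 fast=15: a[fast]=11=a[slow] dup, fast++
slow=7 fast=16: a[fast]=11=a[slow] dup, fast++
slow=7 fast=17: a[fast]=11=a[slow] dup, fast++
slow=7 fast=18: a[fast]=12≠a[slow]=11 write a[8]=12, slow++,fast++
slow=8 fast=19: a[fast]=14≠a[slow]=12 write a[9]=14, slow++,fast++
slow=9 fast=20: a[fast]=14=a[slow] dup, fast++

length 9; prefix = [3, 4, 5, 6, 7, 10, 11, 12, 14]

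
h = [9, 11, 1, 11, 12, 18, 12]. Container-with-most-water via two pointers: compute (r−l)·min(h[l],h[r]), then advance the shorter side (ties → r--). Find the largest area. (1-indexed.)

max area = 55

[1,7] min(9,12)*6=54 best=54 * → l++
[2,7] min(11,12)*5=55 best=55 * → l++
[3,7] min(1,12)*4=4 best=55 → l++
[4,7] min(11,12)*3=33 best=55 → l++
[5,7] min(12,12)*2=24 best=55 → r--
[5,6] min(12,18)*1=12 best=55 → l++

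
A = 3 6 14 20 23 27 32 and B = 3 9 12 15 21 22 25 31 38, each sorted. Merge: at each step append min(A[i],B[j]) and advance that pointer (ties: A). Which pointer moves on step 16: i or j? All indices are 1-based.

j

[i=1,j=1] A[i]=3<=B[j]=3 take 3 → i++
[i=2,j=1] A[i]=6>B[j]=3 take 3 → j++
[i=2,j=2] A[i]=6<=B[j]=9 take 6 → i++
[i=3,j=2] A[i]=14>B[j]=9 take 9 → j++
[i=3,j=3] A[i]=14>B[j]=12 take 12 → j++
[i=3,j=4] A[i]=14<=B[j]=15 take 14 → i++
[i=4,j=4] A[i]=20>B[j]=15 take 15 → j++
[i=4,j=5] A[i]=20<=B[j]=21 take 20 → i++
[i=5,j=5] A[i]=23>B[j]=21 take 21 → j++
[i=5,j=6] A[i]=23>B[j]=22 take 22 → j++
[i=5,j=7] A[i]=23<=B[j]=25 take 23 → i++
[i=6,j=7] A[i]=27>B[j]=25 take 25 → j++
[i=6,j=8] A[i]=27<=B[j]=31 take 27 → i++
[i=7,j=8] A[i]=32>B[j]=31 take 31 → j++
[i=7,j=9] A[i]=32<=B[j]=38 take 32 → i++
[i=8,j=9] A done, take B[j]=38 → j++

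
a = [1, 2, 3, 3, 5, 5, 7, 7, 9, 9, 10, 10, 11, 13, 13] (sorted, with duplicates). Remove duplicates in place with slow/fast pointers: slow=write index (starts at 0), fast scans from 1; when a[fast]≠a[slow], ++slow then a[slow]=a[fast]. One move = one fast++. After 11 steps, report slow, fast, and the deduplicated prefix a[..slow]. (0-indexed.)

slow=6, fast=12, prefix=[1, 2, 3, 5, 7, 9, 10]

slow=0 fast=1: a[fast]=2≠a[slow]=1 write a[1]=2, slow++,fast++
slow=1 fast=2: a[fast]=3≠a[slow]=2 write a[2]=3, slow++,fast++
slow=2 fast=3: a[fast]=3=a[slow] dup, fast++
slow=2 fast=4: a[fast]=5≠a[slow]=3 write a[3]=5, slow++,fast++
slow=3 fast=5: a[fast]=5=a[slow] dup, fast++
slow=3 fast=6: a[fast]=7≠a[slow]=5 write a[4]=7, slow++,fast++
slow=4 fast=7: a[fast]=7=a[slow] dup, fast++
slow=4 fast=8: a[fast]=9≠a[slow]=7 write a[5]=9, slow++,fast++
slow=5 fast=9: a[fast]=9=a[slow] dup, fast++
slow=5 fast=10: a[fast]=10≠a[slow]=9 write a[6]=10, slow++,fast++
slow=6 fast=11: a[fast]=10=a[slow] dup, fast++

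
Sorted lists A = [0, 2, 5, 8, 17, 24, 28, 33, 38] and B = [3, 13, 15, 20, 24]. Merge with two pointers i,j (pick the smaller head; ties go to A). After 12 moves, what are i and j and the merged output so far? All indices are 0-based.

i=7, j=5, merged so far=[0, 2, 3, 5, 8, 13, 15, 17, 20, 24, 24, 28]

i=0 j=0: A[i]=0<=B[j]=3 take 0, i++
i=1 j=0: A[i]=2<=B[j]=3 take 2, i++
i=2 j=0: A[i]=5>B[j]=3 take 3, j++
i=2 j=1: A[i]=5<=B[j]=13 take 5, i++
i=3 j=1: A[i]=8<=B[j]=13 take 8, i++
i=4 j=1: A[i]=17>B[j]=13 take 13, j++
i=4 j=2: A[i]=17>B[j]=15 take 15, j++
i=4 j=3: A[i]=17<=B[j]=20 take 17, i++
i=5 j=3: A[i]=24>B[j]=20 take 20, j++
i=5 j=4: A[i]=24<=B[j]=24 take 24, i++
i=6 j=4: A[i]=28>B[j]=24 take 24, j++
i=6 j=5: B done, take A[i]=28, i++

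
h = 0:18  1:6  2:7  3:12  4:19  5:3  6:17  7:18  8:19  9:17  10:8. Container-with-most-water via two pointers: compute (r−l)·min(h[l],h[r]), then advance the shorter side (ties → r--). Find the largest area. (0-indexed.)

max area = 153

l=0 r=10: min(18,8)*10=80 best=80 *, r--
l=0 r=9: min(18,17)*9=153 best=153 *, r--
l=0 r=8: min(18,19)*8=144 best=153, l++
l=1 r=8: min(6,19)*7=42 best=153, l++
l=2 r=8: min(7,19)*6=42 best=153, l++
l=3 r=8: min(12,19)*5=60 best=153, l++
l=4 r=8: min(19,19)*4=76 best=153, r--
l=4 r=7: min(19,18)*3=54 best=153, r--
l=4 r=6: min(19,17)*2=34 best=153, r--
l=4 r=5: min(19,3)*1=3 best=153, r--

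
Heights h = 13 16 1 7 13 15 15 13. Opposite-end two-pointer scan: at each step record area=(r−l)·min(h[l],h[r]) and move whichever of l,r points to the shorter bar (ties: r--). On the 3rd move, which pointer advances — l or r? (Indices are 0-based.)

r

l=0 r=7: min(13,13)*7=91 best=91 *, r--
l=0 r=6: min(13,15)*6=78 best=91, l++
l=1 r=6: min(16,15)*5=75 best=91, r--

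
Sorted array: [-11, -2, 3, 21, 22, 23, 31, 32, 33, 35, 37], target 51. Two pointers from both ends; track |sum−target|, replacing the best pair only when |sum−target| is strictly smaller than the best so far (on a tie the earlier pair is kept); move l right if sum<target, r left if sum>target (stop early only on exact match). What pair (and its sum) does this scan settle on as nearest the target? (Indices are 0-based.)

pair (21, 31) with sum 52 (|Δ|=1)

[0,10] -11+37=26 d=25 * → l++
[1,10] -2+37=35 d=16 * → l++
[2,10] 3+37=40 d=11 * → l++
[3,10] 21+37=58 d=7 * → r--
[3,9] 21+35=56 d=5 * → r--
[3,8] 21+33=54 d=3 * → r--
[3,7] 21+32=53 d=2 * → r--
[3,6] 21+31=52 d=1 * → r--
[3,5] 21+23=44 d=7 → l++
[4,5] 22+23=45 d=6 → l++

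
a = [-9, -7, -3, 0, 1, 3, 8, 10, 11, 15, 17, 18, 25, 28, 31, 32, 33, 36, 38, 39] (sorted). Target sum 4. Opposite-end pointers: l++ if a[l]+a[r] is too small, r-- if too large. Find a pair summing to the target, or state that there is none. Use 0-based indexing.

(-7, 11)

[0,19] -9+39=30 >4 → r--
[0,18] -9+38=29 >4 → r--
[0,17] -9+36=27 >4 → r--
[0,16] -9+33=24 >4 → r--
[0,15] -9+32=23 >4 → r--
[0,14] -9+31=22 >4 → r--
[0,13] -9+28=19 >4 → r--
[0,12] -9+25=16 >4 → r--
[0,11] -9+18=9 >4 → r--
[0,10] -9+17=8 >4 → r--
[0,9] -9+15=6 >4 → r--
[0,8] -9+11=2 <4 → l++
[1,8] -7+11=4 → found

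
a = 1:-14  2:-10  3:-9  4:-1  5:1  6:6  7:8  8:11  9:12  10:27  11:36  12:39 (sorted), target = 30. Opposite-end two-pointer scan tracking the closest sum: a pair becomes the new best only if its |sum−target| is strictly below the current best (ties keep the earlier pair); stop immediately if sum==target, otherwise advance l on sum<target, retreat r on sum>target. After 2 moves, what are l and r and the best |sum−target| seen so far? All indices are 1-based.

l=3, r=12, best |Δ|=1

l=1 r=12: -14+39=25 d=5 *, l++
l=2 r=12: -10+39=29 d=1 *, l++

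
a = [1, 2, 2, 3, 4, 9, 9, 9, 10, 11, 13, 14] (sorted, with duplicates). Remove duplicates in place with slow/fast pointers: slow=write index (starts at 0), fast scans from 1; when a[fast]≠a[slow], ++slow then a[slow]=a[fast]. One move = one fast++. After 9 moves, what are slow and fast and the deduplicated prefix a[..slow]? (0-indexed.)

slow=0 fast=1: a[fast]=2≠a[slow]=1 write a[1]=2, slow++,fast++
slow=1 fast=2: a[fast]=2=a[slow] dup, fast++
slow=1 fast=3: a[fast]=3≠a[slow]=2 write a[2]=3, slow++,fast++
slow=2 fast=4: a[fast]=4≠a[slow]=3 write a[3]=4, slow++,fast++
slow=3 fast=5: a[fast]=9≠a[slow]=4 write a[4]=9, slow++,fast++
slow=4 fast=6: a[fast]=9=a[slow] dup, fast++
slow=4 fast=7: a[fast]=9=a[slow] dup, fast++
slow=4 fast=8: a[fast]=10≠a[slow]=9 write a[5]=10, slow++,fast++
slow=5 fast=9: a[fast]=11≠a[slow]=10 write a[6]=11, slow++,fast++

slow=6, fast=10, prefix=[1, 2, 3, 4, 9, 10, 11]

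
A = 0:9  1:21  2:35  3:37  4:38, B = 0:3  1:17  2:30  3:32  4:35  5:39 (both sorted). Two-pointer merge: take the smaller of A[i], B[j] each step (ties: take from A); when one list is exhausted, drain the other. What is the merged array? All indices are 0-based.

i=0 j=0: A[i]=9>B[j]=3 take 3, j++
i=0 j=1: A[i]=9<=B[j]=17 take 9, i++
i=1 j=1: A[i]=21>B[j]=17 take 17, j++
i=1 j=2: A[i]=21<=B[j]=30 take 21, i++
i=2 j=2: A[i]=35>B[j]=30 take 30, j++
i=2 j=3: A[i]=35>B[j]=32 take 32, j++
i=2 j=4: A[i]=35<=B[j]=35 take 35, i++
i=3 j=4: A[i]=37>B[j]=35 take 35, j++
i=3 j=5: A[i]=37<=B[j]=39 take 37, i++
i=4 j=5: A[i]=38<=B[j]=39 take 38, i++
i=5 j=5: A done, take B[j]=39, j++

[3, 9, 17, 21, 30, 32, 35, 35, 37, 38, 39]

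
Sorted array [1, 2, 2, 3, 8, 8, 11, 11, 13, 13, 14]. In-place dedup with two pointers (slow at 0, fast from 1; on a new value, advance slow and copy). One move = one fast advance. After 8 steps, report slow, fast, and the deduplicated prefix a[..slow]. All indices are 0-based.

(s=0,f=1) a[fast]=2≠a[slow]=1 write a[1]=2 → slow++,fast++
(s=1,f=2) a[fast]=2=a[slow] dup → fast++
(s=1,f=3) a[fast]=3≠a[slow]=2 write a[2]=3 → slow++,fast++
(s=2,f=4) a[fast]=8≠a[slow]=3 write a[3]=8 → slow++,fast++
(s=3,f=5) a[fast]=8=a[slow] dup → fast++
(s=3,f=6) a[fast]=11≠a[slow]=8 write a[4]=11 → slow++,fast++
(s=4,f=7) a[fast]=11=a[slow] dup → fast++
(s=4,f=8) a[fast]=13≠a[slow]=11 write a[5]=13 → slow++,fast++

slow=5, fast=9, prefix=[1, 2, 3, 8, 11, 13]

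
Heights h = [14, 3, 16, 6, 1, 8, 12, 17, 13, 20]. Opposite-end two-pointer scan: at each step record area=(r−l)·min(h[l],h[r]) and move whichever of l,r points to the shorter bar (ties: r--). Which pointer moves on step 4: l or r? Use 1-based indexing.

l=1 r=10: min(14,20)*9=126 best=126 *, l++
l=2 r=10: min(3,20)*8=24 best=126, l++
l=3 r=10: min(16,20)*7=112 best=126, l++
l=4 r=10: min(6,20)*6=36 best=126, l++

l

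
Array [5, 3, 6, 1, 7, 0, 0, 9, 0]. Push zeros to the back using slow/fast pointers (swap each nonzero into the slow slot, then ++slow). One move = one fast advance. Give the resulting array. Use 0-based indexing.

[5, 3, 6, 1, 7, 9, 0, 0, 0]

(s=0,f=0) a[fast]=5≠0 swap→a[0]=5 → slow++,fast++
(s=1,f=1) a[fast]=3≠0 swap→a[1]=3 → slow++,fast++
(s=2,f=2) a[fast]=6≠0 swap→a[2]=6 → slow++,fast++
(s=3,f=3) a[fast]=1≠0 swap→a[3]=1 → slow++,fast++
(s=4,f=4) a[fast]=7≠0 swap→a[4]=7 → slow++,fast++
(s=5,f=5) a[fast]=0 → fast++
(s=5,f=6) a[fast]=0 → fast++
(s=5,f=7) a[fast]=9≠0 swap→a[5]=9 → slow++,fast++
(s=6,f=8) a[fast]=0 → fast++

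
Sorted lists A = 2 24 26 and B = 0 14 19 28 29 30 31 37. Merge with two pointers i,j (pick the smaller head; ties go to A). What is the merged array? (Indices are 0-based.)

[0, 2, 14, 19, 24, 26, 28, 29, 30, 31, 37]

[i=0,j=0] A[i]=2>B[j]=0 take 0 → j++
[i=0,j=1] A[i]=2<=B[j]=14 take 2 → i++
[i=1,j=1] A[i]=24>B[j]=14 take 14 → j++
[i=1,j=2] A[i]=24>B[j]=19 take 19 → j++
[i=1,j=3] A[i]=24<=B[j]=28 take 24 → i++
[i=2,j=3] A[i]=26<=B[j]=28 take 26 → i++
[i=3,j=3] A done, take B[j]=28 → j++
[i=3,j=4] A done, take B[j]=29 → j++
[i=3,j=5] A done, take B[j]=30 → j++
[i=3,j=6] A done, take B[j]=31 → j++
[i=3,j=7] A done, take B[j]=37 → j++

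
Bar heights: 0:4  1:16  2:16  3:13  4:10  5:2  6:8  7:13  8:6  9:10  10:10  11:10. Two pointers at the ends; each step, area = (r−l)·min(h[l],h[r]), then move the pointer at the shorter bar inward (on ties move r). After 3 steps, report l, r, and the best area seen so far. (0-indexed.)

l=1, r=9, best area=100

[0,11] min(4,10)*11=44 best=44 * → l++
[1,11] min(16,10)*10=100 best=100 * → r--
[1,10] min(16,10)*9=90 best=100 → r--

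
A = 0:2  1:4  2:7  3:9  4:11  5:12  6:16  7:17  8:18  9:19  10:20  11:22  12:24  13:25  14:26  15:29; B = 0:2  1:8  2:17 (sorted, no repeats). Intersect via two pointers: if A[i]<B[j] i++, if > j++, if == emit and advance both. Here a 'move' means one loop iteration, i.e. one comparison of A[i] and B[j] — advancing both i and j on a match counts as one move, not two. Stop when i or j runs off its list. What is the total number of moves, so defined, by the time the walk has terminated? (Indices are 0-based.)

i=0 j=0: 2==2 emit, i++,j++
i=1 j=1: 4<8, i++
i=2 j=1: 7<8, i++
i=3 j=1: 9>8, j++
i=3 j=2: 9<17, i++
i=4 j=2: 11<17, i++
i=5 j=2: 12<17, i++
i=6 j=2: 16<17, i++
i=7 j=2: 17==17 emit, i++,j++

9 moves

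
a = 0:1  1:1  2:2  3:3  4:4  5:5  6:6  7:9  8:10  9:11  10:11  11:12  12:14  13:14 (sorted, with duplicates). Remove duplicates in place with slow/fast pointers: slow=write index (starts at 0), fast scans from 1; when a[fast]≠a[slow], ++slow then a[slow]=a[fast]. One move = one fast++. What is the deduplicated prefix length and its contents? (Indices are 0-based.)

slow=0 fast=1: a[fast]=1=a[slow] dup, fast++
slow=0 fast=2: a[fast]=2≠a[slow]=1 write a[1]=2, slow++,fast++
slow=1 fast=3: a[fast]=3≠a[slow]=2 write a[2]=3, slow++,fast++
slow=2 fast=4: a[fast]=4≠a[slow]=3 write a[3]=4, slow++,fast++
slow=3 fast=5: a[fast]=5≠a[slow]=4 write a[4]=5, slow++,fast++
slow=4 fast=6: a[fast]=6≠a[slow]=5 write a[5]=6, slow++,fast++
slow=5 fast=7: a[fast]=9≠a[slow]=6 write a[6]=9, slow++,fast++
slow=6 fast=8: a[fast]=10≠a[slow]=9 write a[7]=10, slow++,fast++
slow=7 fast=9: a[fast]=11≠a[slow]=10 write a[8]=11, slow++,fast++
slow=8 fast=10: a[fast]=11=a[slow] dup, fast++
slow=8 fast=11: a[fast]=12≠a[slow]=11 write a[9]=12, slow++,fast++
slow=9 fast=12: a[fast]=14≠a[slow]=12 write a[10]=14, slow++,fast++
slow=10 fast=13: a[fast]=14=a[slow] dup, fast++

length 11; prefix = [1, 2, 3, 4, 5, 6, 9, 10, 11, 12, 14]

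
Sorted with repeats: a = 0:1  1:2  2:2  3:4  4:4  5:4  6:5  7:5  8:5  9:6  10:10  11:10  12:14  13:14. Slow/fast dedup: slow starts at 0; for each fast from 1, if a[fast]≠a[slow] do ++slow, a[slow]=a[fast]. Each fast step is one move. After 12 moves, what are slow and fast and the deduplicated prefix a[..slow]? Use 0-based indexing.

slow=0 fast=1: a[fast]=2≠a[slow]=1 write a[1]=2, slow++,fast++
slow=1 fast=2: a[fast]=2=a[slow] dup, fast++
slow=1 fast=3: a[fast]=4≠a[slow]=2 write a[2]=4, slow++,fast++
slow=2 fast=4: a[fast]=4=a[slow] dup, fast++
slow=2 fast=5: a[fast]=4=a[slow] dup, fast++
slow=2 fast=6: a[fast]=5≠a[slow]=4 write a[3]=5, slow++,fast++
slow=3 fast=7: a[fast]=5=a[slow] dup, fast++
slow=3 fast=8: a[fast]=5=a[slow] dup, fast++
slow=3 fast=9: a[fast]=6≠a[slow]=5 write a[4]=6, slow++,fast++
slow=4 fast=10: a[fast]=10≠a[slow]=6 write a[5]=10, slow++,fast++
slow=5 fast=11: a[fast]=10=a[slow] dup, fast++
slow=5 fast=12: a[fast]=14≠a[slow]=10 write a[6]=14, slow++,fast++

slow=6, fast=13, prefix=[1, 2, 4, 5, 6, 10, 14]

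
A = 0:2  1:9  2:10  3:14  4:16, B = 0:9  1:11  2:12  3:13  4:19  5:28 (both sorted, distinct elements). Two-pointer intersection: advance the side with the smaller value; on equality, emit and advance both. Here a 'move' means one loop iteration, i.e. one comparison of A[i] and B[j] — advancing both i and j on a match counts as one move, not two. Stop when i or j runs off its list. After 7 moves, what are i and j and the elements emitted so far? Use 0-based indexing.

i=4, j=4, emitted=[9]

i=0 j=0: 2<9, i++
i=1 j=0: 9==9 emit, i++,j++
i=2 j=1: 10<11, i++
i=3 j=1: 14>11, j++
i=3 j=2: 14>12, j++
i=3 j=3: 14>13, j++
i=3 j=4: 14<19, i++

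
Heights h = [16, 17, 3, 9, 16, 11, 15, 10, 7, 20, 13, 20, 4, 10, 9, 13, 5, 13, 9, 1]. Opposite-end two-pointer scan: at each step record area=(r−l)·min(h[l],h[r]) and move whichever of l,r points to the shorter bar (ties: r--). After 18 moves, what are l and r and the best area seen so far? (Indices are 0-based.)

l=0 r=19: min(16,1)*19=19 best=19 *, r--
l=0 r=18: min(16,9)*18=162 best=162 *, r--
l=0 r=17: min(16,13)*17=221 best=221 *, r--
l=0 r=16: min(16,5)*16=80 best=221, r--
l=0 r=15: min(16,13)*15=195 best=221, r--
l=0 r=14: min(16,9)*14=126 best=221, r--
l=0 r=13: min(16,10)*13=130 best=221, r--
l=0 r=12: min(16,4)*12=48 best=221, r--
l=0 r=11: min(16,20)*11=176 best=221, l++
l=1 r=11: min(17,20)*10=170 best=221, l++
l=2 r=11: min(3,20)*9=27 best=221, l++
l=3 r=11: min(9,20)*8=72 best=221, l++
l=4 r=11: min(16,20)*7=112 best=221, l++
l=5 r=11: min(11,20)*6=66 best=221, l++
l=6 r=11: min(15,20)*5=75 best=221, l++
l=7 r=11: min(10,20)*4=40 best=221, l++
l=8 r=11: min(7,20)*3=21 best=221, l++
l=9 r=11: min(20,20)*2=40 best=221, r--

l=9, r=10, best area=221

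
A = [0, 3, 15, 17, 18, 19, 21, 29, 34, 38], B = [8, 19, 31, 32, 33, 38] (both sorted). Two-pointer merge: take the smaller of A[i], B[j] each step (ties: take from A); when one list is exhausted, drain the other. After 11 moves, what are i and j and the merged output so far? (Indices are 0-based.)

i=8, j=3, merged so far=[0, 3, 8, 15, 17, 18, 19, 19, 21, 29, 31]

[i=0,j=0] A[i]=0<=B[j]=8 take 0 → i++
[i=1,j=0] A[i]=3<=B[j]=8 take 3 → i++
[i=2,j=0] A[i]=15>B[j]=8 take 8 → j++
[i=2,j=1] A[i]=15<=B[j]=19 take 15 → i++
[i=3,j=1] A[i]=17<=B[j]=19 take 17 → i++
[i=4,j=1] A[i]=18<=B[j]=19 take 18 → i++
[i=5,j=1] A[i]=19<=B[j]=19 take 19 → i++
[i=6,j=1] A[i]=21>B[j]=19 take 19 → j++
[i=6,j=2] A[i]=21<=B[j]=31 take 21 → i++
[i=7,j=2] A[i]=29<=B[j]=31 take 29 → i++
[i=8,j=2] A[i]=34>B[j]=31 take 31 → j++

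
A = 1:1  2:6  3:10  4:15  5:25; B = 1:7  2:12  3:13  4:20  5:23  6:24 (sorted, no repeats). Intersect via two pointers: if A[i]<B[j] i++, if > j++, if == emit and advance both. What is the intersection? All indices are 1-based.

i=1 j=1: 1<7, i++
i=2 j=1: 6<7, i++
i=3 j=1: 10>7, j++
i=3 j=2: 10<12, i++
i=4 j=2: 15>12, j++
i=4 j=3: 15>13, j++
i=4 j=4: 15<20, i++
i=5 j=4: 25>20, j++
i=5 j=5: 25>23, j++
i=5 j=6: 25>24, j++

intersection = []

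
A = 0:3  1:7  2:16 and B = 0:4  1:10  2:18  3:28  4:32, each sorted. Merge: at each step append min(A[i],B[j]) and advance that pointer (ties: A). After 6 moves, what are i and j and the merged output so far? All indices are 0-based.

i=3, j=3, merged so far=[3, 4, 7, 10, 16, 18]

[i=0,j=0] A[i]=3<=B[j]=4 take 3 → i++
[i=1,j=0] A[i]=7>B[j]=4 take 4 → j++
[i=1,j=1] A[i]=7<=B[j]=10 take 7 → i++
[i=2,j=1] A[i]=16>B[j]=10 take 10 → j++
[i=2,j=2] A[i]=16<=B[j]=18 take 16 → i++
[i=3,j=2] A done, take B[j]=18 → j++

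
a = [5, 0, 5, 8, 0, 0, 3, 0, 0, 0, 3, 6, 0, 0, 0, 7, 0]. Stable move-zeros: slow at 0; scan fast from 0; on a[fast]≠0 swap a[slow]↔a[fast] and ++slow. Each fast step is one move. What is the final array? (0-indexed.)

[5, 5, 8, 3, 3, 6, 7, 0, 0, 0, 0, 0, 0, 0, 0, 0, 0]

slow=0 fast=0: a[fast]=5≠0 swap→a[0]=5, slow++,fast++
slow=1 fast=1: a[fast]=0, fast++
slow=1 fast=2: a[fast]=5≠0 swap→a[1]=5, slow++,fast++
slow=2 fast=3: a[fast]=8≠0 swap→a[2]=8, slow++,fast++
slow=3 fast=4: a[fast]=0, fast++
slow=3 fast=5: a[fast]=0, fast++
slow=3 fast=6: a[fast]=3≠0 swap→a[3]=3, slow++,fast++
slow=4 fast=7: a[fast]=0, fast++
slow=4 fast=8: a[fast]=0, fast++
slow=4 fast=9: a[fast]=0, fast++
slow=4 fast=10: a[fast]=3≠0 swap→a[4]=3, slow++,fast++
slow=5 fast=11: a[fast]=6≠0 swap→a[5]=6, slow++,fast++
slow=6 fast=12: a[fast]=0, fast++
slow=6 fast=13: a[fast]=0, fast++
slow=6 fast=14: a[fast]=0, fast++
slow=6 fast=15: a[fast]=7≠0 swap→a[6]=7, slow++,fast++
slow=7 fast=16: a[fast]=0, fast++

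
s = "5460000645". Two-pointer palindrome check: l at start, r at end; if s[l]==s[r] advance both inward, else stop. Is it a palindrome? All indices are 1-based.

palindrome

[1,10] '5'=='5' → l++,r--
[2,9] '4'=='4' → l++,r--
[3,8] '6'=='6' → l++,r--
[4,7] '0'=='0' → l++,r--
[5,6] '0'=='0' → l++,r--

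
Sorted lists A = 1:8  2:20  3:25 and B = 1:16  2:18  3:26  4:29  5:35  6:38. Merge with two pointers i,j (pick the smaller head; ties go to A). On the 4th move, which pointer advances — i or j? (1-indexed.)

i

[i=1,j=1] A[i]=8<=B[j]=16 take 8 → i++
[i=2,j=1] A[i]=20>B[j]=16 take 16 → j++
[i=2,j=2] A[i]=20>B[j]=18 take 18 → j++
[i=2,j=3] A[i]=20<=B[j]=26 take 20 → i++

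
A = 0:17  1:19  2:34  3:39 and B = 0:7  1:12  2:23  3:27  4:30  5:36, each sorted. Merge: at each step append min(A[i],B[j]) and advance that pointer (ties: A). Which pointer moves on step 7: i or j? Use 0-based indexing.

i=0 j=0: A[i]=17>B[j]=7 take 7, j++
i=0 j=1: A[i]=17>B[j]=12 take 12, j++
i=0 j=2: A[i]=17<=B[j]=23 take 17, i++
i=1 j=2: A[i]=19<=B[j]=23 take 19, i++
i=2 j=2: A[i]=34>B[j]=23 take 23, j++
i=2 j=3: A[i]=34>B[j]=27 take 27, j++
i=2 j=4: A[i]=34>B[j]=30 take 30, j++

j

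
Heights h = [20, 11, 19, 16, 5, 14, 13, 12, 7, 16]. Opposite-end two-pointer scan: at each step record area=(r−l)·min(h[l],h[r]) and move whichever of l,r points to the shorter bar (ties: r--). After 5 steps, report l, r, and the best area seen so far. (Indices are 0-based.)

l=0 r=9: min(20,16)*9=144 best=144 *, r--
l=0 r=8: min(20,7)*8=56 best=144, r--
l=0 r=7: min(20,12)*7=84 best=144, r--
l=0 r=6: min(20,13)*6=78 best=144, r--
l=0 r=5: min(20,14)*5=70 best=144, r--

l=0, r=4, best area=144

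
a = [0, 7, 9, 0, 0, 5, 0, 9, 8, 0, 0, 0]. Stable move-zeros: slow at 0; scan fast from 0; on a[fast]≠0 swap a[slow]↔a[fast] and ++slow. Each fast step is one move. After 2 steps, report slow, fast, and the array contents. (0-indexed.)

slow=1, fast=2, a=[7, 0, 9, 0, 0, 5, 0, 9, 8, 0, 0, 0]

(s=0,f=0) a[fast]=0 → fast++
(s=0,f=1) a[fast]=7≠0 swap→a[0]=7 → slow++,fast++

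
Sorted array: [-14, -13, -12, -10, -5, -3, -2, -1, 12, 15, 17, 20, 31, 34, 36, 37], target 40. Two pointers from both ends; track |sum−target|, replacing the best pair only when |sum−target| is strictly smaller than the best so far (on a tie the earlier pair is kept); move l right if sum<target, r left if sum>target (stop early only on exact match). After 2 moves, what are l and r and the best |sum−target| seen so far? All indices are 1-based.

l=3, r=16, best |Δ|=16

[1,16] -14+37=23 d=17 * → l++
[2,16] -13+37=24 d=16 * → l++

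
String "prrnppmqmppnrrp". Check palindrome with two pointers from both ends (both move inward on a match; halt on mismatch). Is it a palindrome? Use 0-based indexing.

palindrome

l=0 r=14: 'p'=='p', l++,r--
l=1 r=13: 'r'=='r', l++,r--
l=2 r=12: 'r'=='r', l++,r--
l=3 r=11: 'n'=='n', l++,r--
l=4 r=10: 'p'=='p', l++,r--
l=5 r=9: 'p'=='p', l++,r--
l=6 r=8: 'm'=='m', l++,r--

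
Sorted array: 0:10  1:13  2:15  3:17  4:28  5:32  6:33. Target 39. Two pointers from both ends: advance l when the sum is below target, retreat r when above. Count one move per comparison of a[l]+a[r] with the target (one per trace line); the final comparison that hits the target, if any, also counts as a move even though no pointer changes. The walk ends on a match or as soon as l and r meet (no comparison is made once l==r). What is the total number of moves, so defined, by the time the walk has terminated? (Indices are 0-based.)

l=0 r=6: 10+33=43 >39, r--
l=0 r=5: 10+32=42 >39, r--
l=0 r=4: 10+28=38 <39, l++
l=1 r=4: 13+28=41 >39, r--
l=1 r=3: 13+17=30 <39, l++
l=2 r=3: 15+17=32 <39, l++

6 moves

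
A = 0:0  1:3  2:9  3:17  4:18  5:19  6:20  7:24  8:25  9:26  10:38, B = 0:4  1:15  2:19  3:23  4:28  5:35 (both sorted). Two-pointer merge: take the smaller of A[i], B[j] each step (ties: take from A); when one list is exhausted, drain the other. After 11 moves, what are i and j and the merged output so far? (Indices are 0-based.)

i=7, j=4, merged so far=[0, 3, 4, 9, 15, 17, 18, 19, 19, 20, 23]

i=0 j=0: A[i]=0<=B[j]=4 take 0, i++
i=1 j=0: A[i]=3<=B[j]=4 take 3, i++
i=2 j=0: A[i]=9>B[j]=4 take 4, j++
i=2 j=1: A[i]=9<=B[j]=15 take 9, i++
i=3 j=1: A[i]=17>B[j]=15 take 15, j++
i=3 j=2: A[i]=17<=B[j]=19 take 17, i++
i=4 j=2: A[i]=18<=B[j]=19 take 18, i++
i=5 j=2: A[i]=19<=B[j]=19 take 19, i++
i=6 j=2: A[i]=20>B[j]=19 take 19, j++
i=6 j=3: A[i]=20<=B[j]=23 take 20, i++
i=7 j=3: A[i]=24>B[j]=23 take 23, j++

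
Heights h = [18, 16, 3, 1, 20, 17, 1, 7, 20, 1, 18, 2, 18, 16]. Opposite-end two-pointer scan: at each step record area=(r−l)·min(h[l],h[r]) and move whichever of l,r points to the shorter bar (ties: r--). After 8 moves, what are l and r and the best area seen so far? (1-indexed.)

l=4, r=9, best area=216

[1,14] min(18,16)*13=208 best=208 * → r--
[1,13] min(18,18)*12=216 best=216 * → r--
[1,12] min(18,2)*11=22 best=216 → r--
[1,11] min(18,18)*10=180 best=216 → r--
[1,10] min(18,1)*9=9 best=216 → r--
[1,9] min(18,20)*8=144 best=216 → l++
[2,9] min(16,20)*7=112 best=216 → l++
[3,9] min(3,20)*6=18 best=216 → l++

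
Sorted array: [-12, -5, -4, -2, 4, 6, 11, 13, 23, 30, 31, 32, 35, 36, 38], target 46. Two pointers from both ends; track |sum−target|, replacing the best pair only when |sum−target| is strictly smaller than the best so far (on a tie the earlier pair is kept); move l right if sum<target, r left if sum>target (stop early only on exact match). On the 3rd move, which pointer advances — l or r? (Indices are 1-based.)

[1,15] -12+38=26 d=20 * → l++
[2,15] -5+38=33 d=13 * → l++
[3,15] -4+38=34 d=12 * → l++

l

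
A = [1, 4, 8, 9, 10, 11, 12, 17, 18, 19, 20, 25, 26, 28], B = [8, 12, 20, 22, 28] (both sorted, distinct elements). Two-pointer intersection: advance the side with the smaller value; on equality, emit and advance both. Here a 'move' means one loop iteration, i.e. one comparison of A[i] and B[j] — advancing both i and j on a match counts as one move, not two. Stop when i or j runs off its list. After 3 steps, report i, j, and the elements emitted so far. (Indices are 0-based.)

i=3, j=1, emitted=[8]

i=0 j=0: 1<8, i++
i=1 j=0: 4<8, i++
i=2 j=0: 8==8 emit, i++,j++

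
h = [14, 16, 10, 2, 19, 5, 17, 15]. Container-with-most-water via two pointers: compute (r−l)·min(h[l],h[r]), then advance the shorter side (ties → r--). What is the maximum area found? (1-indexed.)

max area = 98

l=1 r=8: min(14,15)*7=98 best=98 *, l++
l=2 r=8: min(16,15)*6=90 best=98, r--
l=2 r=7: min(16,17)*5=80 best=98, l++
l=3 r=7: min(10,17)*4=40 best=98, l++
l=4 r=7: min(2,17)*3=6 best=98, l++
l=5 r=7: min(19,17)*2=34 best=98, r--
l=5 r=6: min(19,5)*1=5 best=98, r--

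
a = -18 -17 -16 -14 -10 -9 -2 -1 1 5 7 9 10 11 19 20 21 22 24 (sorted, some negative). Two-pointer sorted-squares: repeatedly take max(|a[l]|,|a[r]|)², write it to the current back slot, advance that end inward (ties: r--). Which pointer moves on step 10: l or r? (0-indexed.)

r

[0,18] |-18|<=|24| out[18]=576 → r--
[0,17] |-18|<=|22| out[17]=484 → r--
[0,16] |-18|<=|21| out[16]=441 → r--
[0,15] |-18|<=|20| out[15]=400 → r--
[0,14] |-18|<=|19| out[14]=361 → r--
[0,13] |-18|>|11| out[13]=324 → l++
[1,13] |-17|>|11| out[12]=289 → l++
[2,13] |-16|>|11| out[11]=256 → l++
[3,13] |-14|>|11| out[10]=196 → l++
[4,13] |-10|<=|11| out[9]=121 → r--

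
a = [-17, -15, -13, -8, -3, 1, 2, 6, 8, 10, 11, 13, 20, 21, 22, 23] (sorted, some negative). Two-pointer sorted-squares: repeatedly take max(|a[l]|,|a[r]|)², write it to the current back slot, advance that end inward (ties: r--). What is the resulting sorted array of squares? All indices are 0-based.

l=0 r=15: |-17|<=|23| out[15]=529, r--
l=0 r=14: |-17|<=|22| out[14]=484, r--
l=0 r=13: |-17|<=|21| out[13]=441, r--
l=0 r=12: |-17|<=|20| out[12]=400, r--
l=0 r=11: |-17|>|13| out[11]=289, l++
l=1 r=11: |-15|>|13| out[10]=225, l++
l=2 r=11: |-13|<=|13| out[9]=169, r--
l=2 r=10: |-13|>|11| out[8]=169, l++
l=3 r=10: |-8|<=|11| out[7]=121, r--
l=3 r=9: |-8|<=|10| out[6]=100, r--
l=3 r=8: |-8|<=|8| out[5]=64, r--
l=3 r=7: |-8|>|6| out[4]=64, l++
l=4 r=7: |-3|<=|6| out[3]=36, r--
l=4 r=6: |-3|>|2| out[2]=9, l++
l=5 r=6: |1|<=|2| out[1]=4, r--
l=5 r=5: |1|<=|1| out[0]=1, r--

[1, 4, 9, 36, 64, 64, 100, 121, 169, 169, 225, 289, 400, 441, 484, 529]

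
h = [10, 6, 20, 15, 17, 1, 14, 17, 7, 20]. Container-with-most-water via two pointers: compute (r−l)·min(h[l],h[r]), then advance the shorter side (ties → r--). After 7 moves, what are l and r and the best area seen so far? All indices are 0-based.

l=2, r=4, best area=140

l=0 r=9: min(10,20)*9=90 best=90 *, l++
l=1 r=9: min(6,20)*8=48 best=90, l++
l=2 r=9: min(20,20)*7=140 best=140 *, r--
l=2 r=8: min(20,7)*6=42 best=140, r--
l=2 r=7: min(20,17)*5=85 best=140, r--
l=2 r=6: min(20,14)*4=56 best=140, r--
l=2 r=5: min(20,1)*3=3 best=140, r--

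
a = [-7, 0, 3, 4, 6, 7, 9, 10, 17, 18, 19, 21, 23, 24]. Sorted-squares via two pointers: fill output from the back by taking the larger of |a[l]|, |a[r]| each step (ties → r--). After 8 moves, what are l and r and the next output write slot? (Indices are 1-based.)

l=1, r=6, next write slot=6

l=1 r=14: |-7|<=|24| out[14]=576, r--
l=1 r=13: |-7|<=|23| out[13]=529, r--
l=1 r=12: |-7|<=|21| out[12]=441, r--
l=1 r=11: |-7|<=|19| out[11]=361, r--
l=1 r=10: |-7|<=|18| out[10]=324, r--
l=1 r=9: |-7|<=|17| out[9]=289, r--
l=1 r=8: |-7|<=|10| out[8]=100, r--
l=1 r=7: |-7|<=|9| out[7]=81, r--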